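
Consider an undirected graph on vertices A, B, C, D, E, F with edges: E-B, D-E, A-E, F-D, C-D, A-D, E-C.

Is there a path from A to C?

Explore from A.
Distance 1: reach D, E.
Distance 2: reach B, C, F.
Found C.

Yes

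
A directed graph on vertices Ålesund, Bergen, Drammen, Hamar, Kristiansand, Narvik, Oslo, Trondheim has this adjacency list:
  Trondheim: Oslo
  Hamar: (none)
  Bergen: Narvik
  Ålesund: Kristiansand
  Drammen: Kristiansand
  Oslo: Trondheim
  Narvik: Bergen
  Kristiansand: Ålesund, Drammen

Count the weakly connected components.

4

From Ålesund: component {Ålesund, Drammen, Kristiansand}.
From Bergen: component {Bergen, Narvik}.
From Hamar: component {Hamar}.
From Oslo: component {Oslo, Trondheim}.
That's 4 components.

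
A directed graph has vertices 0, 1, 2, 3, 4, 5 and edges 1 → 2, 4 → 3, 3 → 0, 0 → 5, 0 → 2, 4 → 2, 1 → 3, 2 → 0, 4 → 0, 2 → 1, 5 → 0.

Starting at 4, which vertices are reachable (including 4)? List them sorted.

0, 1, 2, 3, 4, 5

Start at 4.
Its neighbours: 0, 2, 3.
Then their neighbours: 1, 5.
Every vertex is now reached.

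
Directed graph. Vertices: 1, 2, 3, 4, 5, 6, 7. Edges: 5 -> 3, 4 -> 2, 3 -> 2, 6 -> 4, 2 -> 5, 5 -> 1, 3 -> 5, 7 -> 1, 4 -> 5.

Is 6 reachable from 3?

Explore from 3.
Distance 1: reach 2, 5.
Distance 2: reach 1.
The search from 3 is exhausted; no directed path reaches 6.

No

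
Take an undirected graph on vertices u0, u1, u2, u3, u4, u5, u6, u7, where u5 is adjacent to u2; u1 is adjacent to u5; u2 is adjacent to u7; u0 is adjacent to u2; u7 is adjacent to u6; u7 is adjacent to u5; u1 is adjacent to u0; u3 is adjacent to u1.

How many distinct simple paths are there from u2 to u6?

u2–u0–u1–u5–u7–u6
u2–u5–u7–u6
u2–u7–u6

3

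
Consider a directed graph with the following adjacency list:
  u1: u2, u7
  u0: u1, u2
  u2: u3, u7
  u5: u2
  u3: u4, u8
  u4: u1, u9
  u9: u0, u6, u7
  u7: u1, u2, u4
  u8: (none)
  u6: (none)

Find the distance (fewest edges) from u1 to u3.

2

Distance 0: u1.
Distance 1: u2, u7.
Distance 2: u3, u4 — contains u3.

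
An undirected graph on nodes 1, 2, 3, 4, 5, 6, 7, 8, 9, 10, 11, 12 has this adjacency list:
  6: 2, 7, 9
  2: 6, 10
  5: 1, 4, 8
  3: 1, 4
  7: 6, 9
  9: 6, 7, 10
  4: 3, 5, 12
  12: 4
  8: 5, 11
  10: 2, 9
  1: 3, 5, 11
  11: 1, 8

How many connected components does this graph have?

From 1: component {1, 3, 4, 5, 8, 11, 12}.
From 2: component {2, 6, 7, 9, 10}.
That's 2 components.

2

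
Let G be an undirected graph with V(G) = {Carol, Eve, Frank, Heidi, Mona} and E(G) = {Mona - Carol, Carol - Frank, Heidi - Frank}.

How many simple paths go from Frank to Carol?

1

Frank–Carol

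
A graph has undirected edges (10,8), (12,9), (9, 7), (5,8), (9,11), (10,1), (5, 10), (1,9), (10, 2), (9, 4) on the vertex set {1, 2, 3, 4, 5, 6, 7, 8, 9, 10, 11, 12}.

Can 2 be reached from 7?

Explore from 7.
Distance 1: reach 9.
Distance 2: reach 1, 4, 11, 12.
Distance 3: reach 10.
Distance 4: reach 2, 5, 8.
Found 2.

Yes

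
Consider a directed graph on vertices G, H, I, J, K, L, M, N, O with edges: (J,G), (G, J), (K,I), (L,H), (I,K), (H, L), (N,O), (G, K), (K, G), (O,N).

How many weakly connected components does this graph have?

4

From G: component {G, I, J, K}.
From H: component {H, L}.
From M: component {M}.
From N: component {N, O}.
That's 4 components.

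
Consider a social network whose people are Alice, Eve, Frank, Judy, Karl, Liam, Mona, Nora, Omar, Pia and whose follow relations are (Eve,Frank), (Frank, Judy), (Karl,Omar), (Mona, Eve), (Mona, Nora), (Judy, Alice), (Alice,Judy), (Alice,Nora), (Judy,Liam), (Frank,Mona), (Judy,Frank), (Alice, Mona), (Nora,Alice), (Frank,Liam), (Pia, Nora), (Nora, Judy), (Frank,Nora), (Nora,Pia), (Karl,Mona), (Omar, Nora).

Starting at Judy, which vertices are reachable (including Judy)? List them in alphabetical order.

Start at Judy.
Its neighbours: Alice, Frank, Liam.
Then their neighbours: Mona, Nora.
Then next layer: Eve, Pia.
Nothing further is reachable.

Alice, Eve, Frank, Judy, Liam, Mona, Nora, Pia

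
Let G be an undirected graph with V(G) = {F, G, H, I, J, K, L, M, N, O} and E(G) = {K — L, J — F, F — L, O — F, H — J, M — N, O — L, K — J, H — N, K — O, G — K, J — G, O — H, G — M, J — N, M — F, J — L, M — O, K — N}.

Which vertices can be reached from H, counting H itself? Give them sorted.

Start at H.
Its neighbours: J, N, O.
Then their neighbours: F, G, K, L, M.
Nothing further is reachable.

F, G, H, J, K, L, M, N, O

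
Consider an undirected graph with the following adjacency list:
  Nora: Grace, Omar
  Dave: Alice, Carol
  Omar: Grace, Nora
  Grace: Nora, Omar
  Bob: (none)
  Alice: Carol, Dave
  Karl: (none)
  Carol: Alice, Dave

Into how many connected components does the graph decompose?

4

From Alice: component {Alice, Carol, Dave}.
From Bob: component {Bob}.
From Grace: component {Grace, Nora, Omar}.
From Karl: component {Karl}.
That's 4 components.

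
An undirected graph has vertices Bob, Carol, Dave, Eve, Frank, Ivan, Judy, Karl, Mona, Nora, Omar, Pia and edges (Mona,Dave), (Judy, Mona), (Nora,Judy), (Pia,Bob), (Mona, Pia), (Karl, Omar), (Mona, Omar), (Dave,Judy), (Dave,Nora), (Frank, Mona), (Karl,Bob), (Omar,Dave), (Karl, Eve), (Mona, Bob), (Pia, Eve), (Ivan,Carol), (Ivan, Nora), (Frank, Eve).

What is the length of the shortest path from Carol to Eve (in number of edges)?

Distance 0: Carol.
Distance 1: Ivan.
Distance 2: Nora.
Distance 3: Dave, Judy.
Distance 4: Mona, Omar.
Distance 5: Bob, Frank, Karl, Pia.
Distance 6: Eve — contains Eve.

6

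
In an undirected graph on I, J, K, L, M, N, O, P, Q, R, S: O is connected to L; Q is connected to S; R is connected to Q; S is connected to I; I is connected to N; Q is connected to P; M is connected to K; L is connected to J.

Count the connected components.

3

From I: component {I, N, P, Q, R, S}.
From J: component {J, L, O}.
From K: component {K, M}.
That's 3 components.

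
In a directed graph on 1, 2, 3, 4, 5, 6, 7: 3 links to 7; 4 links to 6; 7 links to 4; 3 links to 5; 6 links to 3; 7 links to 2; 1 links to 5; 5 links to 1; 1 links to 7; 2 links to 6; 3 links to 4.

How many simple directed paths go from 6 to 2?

2

6→3→5→1→7→2
6→3→7→2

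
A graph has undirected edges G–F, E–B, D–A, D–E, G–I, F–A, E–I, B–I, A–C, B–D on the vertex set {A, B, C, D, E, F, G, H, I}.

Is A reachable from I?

Explore from I.
Distance 1: reach B, E, G.
Distance 2: reach D, F.
Distance 3: reach A.
Found A.

Yes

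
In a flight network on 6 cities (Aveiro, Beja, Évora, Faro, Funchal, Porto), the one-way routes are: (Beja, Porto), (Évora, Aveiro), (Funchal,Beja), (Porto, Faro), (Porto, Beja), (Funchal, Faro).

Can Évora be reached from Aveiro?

No

Aveiro has no outgoing edges, so nothing is reachable from it.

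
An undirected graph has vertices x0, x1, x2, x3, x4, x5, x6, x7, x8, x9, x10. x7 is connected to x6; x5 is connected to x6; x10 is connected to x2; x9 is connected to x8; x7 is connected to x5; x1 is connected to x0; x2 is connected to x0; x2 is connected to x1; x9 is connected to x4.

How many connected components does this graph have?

From x0: component {x0, x1, x2, x10}.
From x3: component {x3}.
From x4: component {x4, x8, x9}.
From x5: component {x5, x6, x7}.
That's 4 components.

4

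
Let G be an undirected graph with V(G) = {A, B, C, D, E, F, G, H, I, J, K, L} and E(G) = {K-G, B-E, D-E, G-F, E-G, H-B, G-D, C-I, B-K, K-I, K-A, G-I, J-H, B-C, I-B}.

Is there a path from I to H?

Yes

Explore from I.
Distance 1: reach B, C, G, K.
Distance 2: reach A, D, E, F, H.
Found H.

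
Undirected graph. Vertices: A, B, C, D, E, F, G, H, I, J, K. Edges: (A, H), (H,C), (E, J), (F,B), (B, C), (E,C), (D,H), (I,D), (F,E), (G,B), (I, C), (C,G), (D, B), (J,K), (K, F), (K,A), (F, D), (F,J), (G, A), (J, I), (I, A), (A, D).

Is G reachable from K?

Explore from K.
Distance 1: reach A, F, J.
Distance 2: reach B, D, E, G, H, I.
Found G.

Yes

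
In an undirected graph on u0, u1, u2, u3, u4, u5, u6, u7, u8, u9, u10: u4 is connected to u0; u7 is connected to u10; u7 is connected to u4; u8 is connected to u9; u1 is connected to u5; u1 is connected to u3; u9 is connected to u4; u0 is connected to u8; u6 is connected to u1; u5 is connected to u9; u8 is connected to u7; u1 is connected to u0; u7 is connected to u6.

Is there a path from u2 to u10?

u2 has no edges, so nothing is reachable from it.

No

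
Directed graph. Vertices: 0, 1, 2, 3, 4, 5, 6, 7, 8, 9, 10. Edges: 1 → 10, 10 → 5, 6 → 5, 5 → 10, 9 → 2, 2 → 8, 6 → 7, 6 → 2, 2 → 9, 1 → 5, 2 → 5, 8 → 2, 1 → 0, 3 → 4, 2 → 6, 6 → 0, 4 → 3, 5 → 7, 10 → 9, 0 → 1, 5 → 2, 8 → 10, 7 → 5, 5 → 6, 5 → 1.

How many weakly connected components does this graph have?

2

From 0: component {0, 1, 2, 5, 6, 7, 8, 9, 10}.
From 3: component {3, 4}.
That's 2 components.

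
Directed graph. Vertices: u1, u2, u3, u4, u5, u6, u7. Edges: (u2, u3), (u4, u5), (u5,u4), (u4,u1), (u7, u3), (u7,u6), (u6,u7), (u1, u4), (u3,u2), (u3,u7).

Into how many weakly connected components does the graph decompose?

From u1: component {u1, u4, u5}.
From u2: component {u2, u3, u6, u7}.
That's 2 components.

2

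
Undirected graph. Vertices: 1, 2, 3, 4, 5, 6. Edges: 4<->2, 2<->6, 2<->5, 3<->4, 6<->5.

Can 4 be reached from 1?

No

1 has no edges, so nothing is reachable from it.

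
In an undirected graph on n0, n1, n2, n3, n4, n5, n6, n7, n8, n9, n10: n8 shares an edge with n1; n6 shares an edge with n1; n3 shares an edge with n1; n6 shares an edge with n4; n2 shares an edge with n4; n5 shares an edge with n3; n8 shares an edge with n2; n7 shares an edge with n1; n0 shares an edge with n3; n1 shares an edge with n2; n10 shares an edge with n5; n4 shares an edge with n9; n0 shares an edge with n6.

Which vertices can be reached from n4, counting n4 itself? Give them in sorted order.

Start at n4.
Its neighbours: n2, n6, n9.
Then their neighbours: n0, n1, n8.
Then next layer: n3, n7.
Then next layer: n5.
Then next layer: n10.
Every vertex is now reached.

n0, n1, n2, n3, n4, n5, n6, n7, n8, n9, n10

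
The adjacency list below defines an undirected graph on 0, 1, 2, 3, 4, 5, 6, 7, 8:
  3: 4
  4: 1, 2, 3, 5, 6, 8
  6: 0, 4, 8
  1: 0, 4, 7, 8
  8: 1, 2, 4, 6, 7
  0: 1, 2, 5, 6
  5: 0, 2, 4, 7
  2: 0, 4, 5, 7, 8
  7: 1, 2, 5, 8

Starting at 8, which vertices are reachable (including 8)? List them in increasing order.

Start at 8.
Its neighbours: 1, 2, 4, 6, 7.
Then their neighbours: 0, 3, 5.
Every vertex is now reached.

0, 1, 2, 3, 4, 5, 6, 7, 8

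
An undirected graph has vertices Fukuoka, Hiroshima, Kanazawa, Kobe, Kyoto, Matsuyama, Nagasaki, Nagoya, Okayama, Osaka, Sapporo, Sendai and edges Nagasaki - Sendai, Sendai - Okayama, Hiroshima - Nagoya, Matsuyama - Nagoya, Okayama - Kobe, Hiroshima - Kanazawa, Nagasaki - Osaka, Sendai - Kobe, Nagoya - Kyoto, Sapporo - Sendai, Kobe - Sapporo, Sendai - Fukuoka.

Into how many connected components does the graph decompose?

From Fukuoka: component {Fukuoka, Kobe, Nagasaki, Okayama, Osaka, Sapporo, Sendai}.
From Hiroshima: component {Hiroshima, Kanazawa, Kyoto, Matsuyama, Nagoya}.
That's 2 components.

2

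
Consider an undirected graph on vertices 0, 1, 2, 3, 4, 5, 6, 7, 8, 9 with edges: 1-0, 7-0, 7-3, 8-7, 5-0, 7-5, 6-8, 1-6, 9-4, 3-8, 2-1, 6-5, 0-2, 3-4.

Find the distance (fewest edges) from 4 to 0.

Distance 0: 4.
Distance 1: 3, 9.
Distance 2: 7, 8.
Distance 3: 0, 5, 6 — contains 0.

3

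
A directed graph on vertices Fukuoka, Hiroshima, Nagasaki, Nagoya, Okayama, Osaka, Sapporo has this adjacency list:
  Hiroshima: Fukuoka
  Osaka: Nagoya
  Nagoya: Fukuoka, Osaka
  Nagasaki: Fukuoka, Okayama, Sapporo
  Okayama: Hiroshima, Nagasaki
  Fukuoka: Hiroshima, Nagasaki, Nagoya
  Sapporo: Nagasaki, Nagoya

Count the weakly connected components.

1

From Fukuoka: component {Fukuoka, Hiroshima, Nagasaki, Nagoya, Okayama, Osaka, Sapporo}.
That's 1 component.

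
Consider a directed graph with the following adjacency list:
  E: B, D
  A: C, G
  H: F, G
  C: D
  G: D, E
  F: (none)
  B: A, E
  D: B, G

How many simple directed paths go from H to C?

3

H→G→D→B→A→C
H→G→E→B→A→C
H→G→E→D→B→A→C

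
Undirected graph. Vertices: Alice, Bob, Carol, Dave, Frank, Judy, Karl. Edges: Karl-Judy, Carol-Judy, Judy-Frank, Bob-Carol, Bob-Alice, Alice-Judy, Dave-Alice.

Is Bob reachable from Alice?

Yes

Explore from Alice.
Distance 1: reach Bob, Dave, Judy.
Found Bob.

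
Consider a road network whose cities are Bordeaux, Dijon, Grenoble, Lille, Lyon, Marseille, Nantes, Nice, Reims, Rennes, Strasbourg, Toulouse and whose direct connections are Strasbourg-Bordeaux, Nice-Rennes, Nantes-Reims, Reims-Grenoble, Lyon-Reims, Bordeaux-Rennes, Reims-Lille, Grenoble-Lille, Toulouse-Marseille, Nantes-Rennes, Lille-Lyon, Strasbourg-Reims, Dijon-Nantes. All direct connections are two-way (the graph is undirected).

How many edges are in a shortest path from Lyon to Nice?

4

Distance 0: Lyon.
Distance 1: Lille, Reims.
Distance 2: Grenoble, Nantes, Strasbourg.
Distance 3: Bordeaux, Dijon, Rennes.
Distance 4: Nice — contains Nice.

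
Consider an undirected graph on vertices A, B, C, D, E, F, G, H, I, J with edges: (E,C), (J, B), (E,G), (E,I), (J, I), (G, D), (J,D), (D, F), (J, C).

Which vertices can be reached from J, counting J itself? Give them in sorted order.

Start at J.
Its neighbours: B, C, D, I.
Then their neighbours: E, F, G.
Nothing further is reachable.

B, C, D, E, F, G, I, J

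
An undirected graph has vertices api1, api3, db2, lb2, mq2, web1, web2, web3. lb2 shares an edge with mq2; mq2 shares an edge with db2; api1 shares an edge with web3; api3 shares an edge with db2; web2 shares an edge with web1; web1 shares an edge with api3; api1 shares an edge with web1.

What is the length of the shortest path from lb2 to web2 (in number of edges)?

Distance 0: lb2.
Distance 1: mq2.
Distance 2: db2.
Distance 3: api3.
Distance 4: web1.
Distance 5: api1, web2 — contains web2.

5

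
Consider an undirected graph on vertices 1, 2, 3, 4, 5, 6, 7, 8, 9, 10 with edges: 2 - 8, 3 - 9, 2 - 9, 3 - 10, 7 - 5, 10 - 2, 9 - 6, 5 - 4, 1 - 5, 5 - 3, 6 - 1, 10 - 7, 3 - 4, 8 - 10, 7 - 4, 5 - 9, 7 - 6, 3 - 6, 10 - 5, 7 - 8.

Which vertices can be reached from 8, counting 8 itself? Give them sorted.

Start at 8.
Its neighbours: 2, 7, 10.
Then their neighbours: 3, 4, 5, 6, 9.
Then next layer: 1.
Every vertex is now reached.

1, 2, 3, 4, 5, 6, 7, 8, 9, 10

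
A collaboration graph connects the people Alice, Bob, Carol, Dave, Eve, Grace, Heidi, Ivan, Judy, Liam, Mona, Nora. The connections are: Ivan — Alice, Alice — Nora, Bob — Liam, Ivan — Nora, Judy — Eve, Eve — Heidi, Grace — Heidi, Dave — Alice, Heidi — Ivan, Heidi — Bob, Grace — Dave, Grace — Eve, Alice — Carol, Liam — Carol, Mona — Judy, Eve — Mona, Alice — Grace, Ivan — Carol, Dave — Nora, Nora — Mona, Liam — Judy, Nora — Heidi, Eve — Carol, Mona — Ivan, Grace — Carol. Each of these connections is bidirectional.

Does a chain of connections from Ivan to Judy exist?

Yes

Explore from Ivan.
Distance 1: reach Alice, Carol, Heidi, Mona, Nora.
Distance 2: reach Bob, Dave, Eve, Grace, Judy, Liam.
Found Judy.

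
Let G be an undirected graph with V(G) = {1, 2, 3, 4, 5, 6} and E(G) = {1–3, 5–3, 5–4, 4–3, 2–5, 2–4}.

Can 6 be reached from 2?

Explore from 2.
Distance 1: reach 4, 5.
Distance 2: reach 3.
Distance 3: reach 1.
The search is exhausted without reaching 6; it lies in a different component.

No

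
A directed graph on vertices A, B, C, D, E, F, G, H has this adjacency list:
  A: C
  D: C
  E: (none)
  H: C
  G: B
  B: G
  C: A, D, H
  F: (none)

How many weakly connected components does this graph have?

From A: component {A, C, D, H}.
From B: component {B, G}.
From E: component {E}.
From F: component {F}.
That's 4 components.

4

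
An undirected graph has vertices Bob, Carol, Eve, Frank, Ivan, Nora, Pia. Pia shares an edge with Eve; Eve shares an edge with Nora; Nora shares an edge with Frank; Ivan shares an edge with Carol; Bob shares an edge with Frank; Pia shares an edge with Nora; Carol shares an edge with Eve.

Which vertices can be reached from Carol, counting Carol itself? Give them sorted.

Bob, Carol, Eve, Frank, Ivan, Nora, Pia

Start at Carol.
Its neighbours: Eve, Ivan.
Then their neighbours: Nora, Pia.
Then next layer: Frank.
Then next layer: Bob.
Every vertex is now reached.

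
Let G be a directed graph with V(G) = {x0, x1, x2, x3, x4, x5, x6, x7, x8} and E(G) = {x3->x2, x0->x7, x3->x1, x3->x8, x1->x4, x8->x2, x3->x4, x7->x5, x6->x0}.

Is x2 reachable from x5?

No

x5 has no outgoing edges, so nothing is reachable from it.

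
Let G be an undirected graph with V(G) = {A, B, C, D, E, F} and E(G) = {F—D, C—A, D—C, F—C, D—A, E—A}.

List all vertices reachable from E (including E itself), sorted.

Start at E.
Its neighbours: A.
Then their neighbours: C, D.
Then next layer: F.
Nothing further is reachable.

A, C, D, E, F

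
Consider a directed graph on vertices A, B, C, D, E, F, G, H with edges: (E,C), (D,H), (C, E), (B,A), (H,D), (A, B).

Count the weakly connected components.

From A: component {A, B}.
From C: component {C, E}.
From D: component {D, H}.
From F: component {F}.
From G: component {G}.
That's 5 components.

5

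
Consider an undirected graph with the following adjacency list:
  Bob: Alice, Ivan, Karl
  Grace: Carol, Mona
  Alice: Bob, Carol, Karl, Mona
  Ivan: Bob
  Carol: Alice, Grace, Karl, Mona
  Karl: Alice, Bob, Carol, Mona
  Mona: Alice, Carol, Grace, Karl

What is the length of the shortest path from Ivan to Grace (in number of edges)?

Distance 0: Ivan.
Distance 1: Bob.
Distance 2: Alice, Karl.
Distance 3: Carol, Mona.
Distance 4: Grace — contains Grace.

4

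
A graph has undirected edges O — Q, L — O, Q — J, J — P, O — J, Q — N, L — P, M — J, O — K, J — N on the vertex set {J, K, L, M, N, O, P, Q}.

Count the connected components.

1

From J: component {J, K, L, M, N, O, P, Q}.
That's 1 component.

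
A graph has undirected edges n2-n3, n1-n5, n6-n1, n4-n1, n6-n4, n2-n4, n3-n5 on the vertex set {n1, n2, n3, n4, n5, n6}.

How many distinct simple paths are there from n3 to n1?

n3–n2–n4–n1
n3–n2–n4–n6–n1
n3–n5–n1

3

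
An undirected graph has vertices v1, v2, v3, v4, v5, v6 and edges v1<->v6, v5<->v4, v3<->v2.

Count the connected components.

From v1: component {v1, v6}.
From v2: component {v2, v3}.
From v4: component {v4, v5}.
That's 3 components.

3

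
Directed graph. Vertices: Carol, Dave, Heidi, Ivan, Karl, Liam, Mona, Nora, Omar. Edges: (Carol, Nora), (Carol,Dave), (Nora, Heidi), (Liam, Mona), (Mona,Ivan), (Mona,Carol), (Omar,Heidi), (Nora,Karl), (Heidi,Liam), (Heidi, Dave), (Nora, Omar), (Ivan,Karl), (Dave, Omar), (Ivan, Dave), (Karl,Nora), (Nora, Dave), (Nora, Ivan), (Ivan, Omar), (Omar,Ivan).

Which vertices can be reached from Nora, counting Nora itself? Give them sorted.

Carol, Dave, Heidi, Ivan, Karl, Liam, Mona, Nora, Omar

Start at Nora.
Its neighbours: Dave, Heidi, Ivan, Karl, Omar.
Then their neighbours: Liam.
Then next layer: Mona.
Then next layer: Carol.
Every vertex is now reached.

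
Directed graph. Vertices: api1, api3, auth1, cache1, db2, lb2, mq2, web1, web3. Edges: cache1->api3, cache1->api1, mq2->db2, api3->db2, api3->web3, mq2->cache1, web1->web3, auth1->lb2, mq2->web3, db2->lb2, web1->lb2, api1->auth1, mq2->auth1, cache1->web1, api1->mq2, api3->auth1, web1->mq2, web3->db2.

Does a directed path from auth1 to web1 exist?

No

Explore from auth1.
Distance 1: reach lb2.
The search from auth1 is exhausted; no directed path reaches web1.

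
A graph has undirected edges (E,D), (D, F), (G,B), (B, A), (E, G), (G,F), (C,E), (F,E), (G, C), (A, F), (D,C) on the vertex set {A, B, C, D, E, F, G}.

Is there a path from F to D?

Explore from F.
Distance 1: reach A, D, E, G.
Found D.

Yes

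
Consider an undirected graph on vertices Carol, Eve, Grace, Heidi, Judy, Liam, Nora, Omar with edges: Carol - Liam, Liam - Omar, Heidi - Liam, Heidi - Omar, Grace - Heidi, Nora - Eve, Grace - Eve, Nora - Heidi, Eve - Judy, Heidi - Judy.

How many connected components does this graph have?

From Carol: component {Carol, Eve, Grace, Heidi, Judy, Liam, Nora, Omar}.
That's 1 component.

1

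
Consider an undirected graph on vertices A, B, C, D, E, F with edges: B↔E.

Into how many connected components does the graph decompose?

From A: component {A}.
From B: component {B, E}.
From C: component {C}.
From D: component {D}.
From F: component {F}.
That's 5 components.

5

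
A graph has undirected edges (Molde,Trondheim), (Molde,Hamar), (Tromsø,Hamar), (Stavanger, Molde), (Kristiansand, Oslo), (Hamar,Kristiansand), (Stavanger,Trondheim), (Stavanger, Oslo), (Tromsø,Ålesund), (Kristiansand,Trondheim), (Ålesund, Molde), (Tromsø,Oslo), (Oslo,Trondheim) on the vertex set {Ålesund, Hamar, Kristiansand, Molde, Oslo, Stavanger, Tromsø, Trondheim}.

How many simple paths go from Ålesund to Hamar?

25

Ålesund–Molde–Hamar
Ålesund–Molde–Stavanger–Oslo–Kristiansand–Hamar
Ålesund–Molde–Stavanger–Oslo–Tromsø–Hamar
Ålesund–Molde–Stavanger–Oslo–Trondheim–Kristiansand–Hamar
Ålesund–Molde–Stavanger–Trondheim–Kristiansand–Hamar
Ålesund–Molde–Stavanger–Trondheim–Kristiansand–Oslo–Tromsø–Hamar
Ålesund–Molde–Stavanger–Trondheim–Oslo–Kristiansand–Hamar
Ålesund–Molde–Stavanger–Trondheim–Oslo–Tromsø–Hamar
... and 17 more.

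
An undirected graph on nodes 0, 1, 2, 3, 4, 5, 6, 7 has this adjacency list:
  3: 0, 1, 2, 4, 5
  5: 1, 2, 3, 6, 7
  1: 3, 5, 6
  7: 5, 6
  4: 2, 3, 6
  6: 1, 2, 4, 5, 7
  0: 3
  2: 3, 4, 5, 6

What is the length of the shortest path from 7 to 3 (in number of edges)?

Distance 0: 7.
Distance 1: 5, 6.
Distance 2: 1, 2, 3, 4 — contains 3.

2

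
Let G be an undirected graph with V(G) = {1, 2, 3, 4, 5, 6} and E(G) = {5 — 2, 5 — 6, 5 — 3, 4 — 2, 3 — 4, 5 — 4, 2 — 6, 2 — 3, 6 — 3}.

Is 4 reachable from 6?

Explore from 6.
Distance 1: reach 2, 3, 5.
Distance 2: reach 4.
Found 4.

Yes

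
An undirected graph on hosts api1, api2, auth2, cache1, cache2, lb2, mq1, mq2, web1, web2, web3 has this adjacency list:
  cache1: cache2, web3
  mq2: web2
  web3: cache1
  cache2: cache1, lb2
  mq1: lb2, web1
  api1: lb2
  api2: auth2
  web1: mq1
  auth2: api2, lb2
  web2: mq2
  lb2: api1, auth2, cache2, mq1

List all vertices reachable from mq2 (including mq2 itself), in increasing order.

mq2, web2

Start at mq2.
Its neighbours: web2.
Nothing further is reachable.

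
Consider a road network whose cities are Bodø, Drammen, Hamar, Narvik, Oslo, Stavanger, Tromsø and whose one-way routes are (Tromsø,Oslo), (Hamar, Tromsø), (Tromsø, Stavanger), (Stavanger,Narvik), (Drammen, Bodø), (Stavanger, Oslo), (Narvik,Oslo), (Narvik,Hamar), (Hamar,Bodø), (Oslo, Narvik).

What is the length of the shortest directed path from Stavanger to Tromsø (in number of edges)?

3

Distance 0: Stavanger.
Distance 1: Narvik, Oslo.
Distance 2: Hamar.
Distance 3: Bodø, Tromsø — contains Tromsø.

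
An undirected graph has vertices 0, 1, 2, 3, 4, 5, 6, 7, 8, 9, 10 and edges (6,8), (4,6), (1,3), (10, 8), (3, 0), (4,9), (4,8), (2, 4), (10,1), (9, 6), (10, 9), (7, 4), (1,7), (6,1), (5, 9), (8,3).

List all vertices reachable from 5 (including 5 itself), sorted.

0, 1, 2, 3, 4, 5, 6, 7, 8, 9, 10

Start at 5.
Its neighbours: 9.
Then their neighbours: 4, 6, 10.
Then next layer: 1, 2, 7, 8.
Then next layer: 3.
Then next layer: 0.
Every vertex is now reached.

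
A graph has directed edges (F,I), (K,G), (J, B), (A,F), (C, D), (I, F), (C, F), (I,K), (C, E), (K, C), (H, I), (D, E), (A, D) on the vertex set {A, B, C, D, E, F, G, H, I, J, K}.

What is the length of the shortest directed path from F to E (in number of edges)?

4

Distance 0: F.
Distance 1: I.
Distance 2: K.
Distance 3: C, G.
Distance 4: D, E — contains E.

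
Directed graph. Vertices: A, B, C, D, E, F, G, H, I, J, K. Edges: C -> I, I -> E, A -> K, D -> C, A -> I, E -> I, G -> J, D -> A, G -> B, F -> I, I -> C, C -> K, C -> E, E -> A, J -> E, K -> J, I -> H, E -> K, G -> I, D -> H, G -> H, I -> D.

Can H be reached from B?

B has no outgoing edges, so nothing is reachable from it.

No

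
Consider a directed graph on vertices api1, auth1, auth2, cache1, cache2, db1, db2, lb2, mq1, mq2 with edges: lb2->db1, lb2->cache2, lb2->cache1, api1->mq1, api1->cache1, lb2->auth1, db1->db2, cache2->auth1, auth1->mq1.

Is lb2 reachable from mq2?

No

mq2 has no outgoing edges, so nothing is reachable from it.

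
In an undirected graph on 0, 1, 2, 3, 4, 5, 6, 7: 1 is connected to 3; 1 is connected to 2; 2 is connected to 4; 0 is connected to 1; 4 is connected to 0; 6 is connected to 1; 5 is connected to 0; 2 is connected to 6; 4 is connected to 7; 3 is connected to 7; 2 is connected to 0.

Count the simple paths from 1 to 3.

1–0–2–4–7–3
1–0–4–7–3
1–2–0–4–7–3
1–2–4–7–3
1–3
1–6–2–0–4–7–3
1–6–2–4–7–3

7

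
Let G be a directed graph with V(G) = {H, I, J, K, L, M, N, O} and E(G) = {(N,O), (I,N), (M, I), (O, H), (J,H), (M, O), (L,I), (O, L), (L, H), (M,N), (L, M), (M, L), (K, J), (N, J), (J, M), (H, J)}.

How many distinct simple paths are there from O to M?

O→H→J→M
O→L→H→J→M
O→L→I→N→J→M
O→L→M

4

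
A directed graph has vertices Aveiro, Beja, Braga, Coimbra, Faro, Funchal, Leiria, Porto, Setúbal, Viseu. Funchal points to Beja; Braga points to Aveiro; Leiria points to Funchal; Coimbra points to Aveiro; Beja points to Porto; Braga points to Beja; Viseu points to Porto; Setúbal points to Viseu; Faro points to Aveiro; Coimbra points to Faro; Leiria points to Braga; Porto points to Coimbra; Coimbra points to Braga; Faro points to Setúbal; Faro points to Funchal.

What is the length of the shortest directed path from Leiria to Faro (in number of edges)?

Distance 0: Leiria.
Distance 1: Braga, Funchal.
Distance 2: Aveiro, Beja.
Distance 3: Porto.
Distance 4: Coimbra.
Distance 5: Faro — contains Faro.

5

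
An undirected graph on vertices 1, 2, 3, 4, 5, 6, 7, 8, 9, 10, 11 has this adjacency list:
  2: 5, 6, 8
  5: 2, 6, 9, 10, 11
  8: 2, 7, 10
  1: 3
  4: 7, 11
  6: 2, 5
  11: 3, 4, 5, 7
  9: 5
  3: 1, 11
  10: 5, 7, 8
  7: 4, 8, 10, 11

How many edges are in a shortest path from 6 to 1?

Distance 0: 6.
Distance 1: 2, 5.
Distance 2: 8, 9, 10, 11.
Distance 3: 3, 4, 7.
Distance 4: 1 — contains 1.

4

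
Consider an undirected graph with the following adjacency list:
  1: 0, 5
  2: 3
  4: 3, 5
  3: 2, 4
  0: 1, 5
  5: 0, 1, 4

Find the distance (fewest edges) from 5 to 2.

3

Distance 0: 5.
Distance 1: 0, 1, 4.
Distance 2: 3.
Distance 3: 2 — contains 2.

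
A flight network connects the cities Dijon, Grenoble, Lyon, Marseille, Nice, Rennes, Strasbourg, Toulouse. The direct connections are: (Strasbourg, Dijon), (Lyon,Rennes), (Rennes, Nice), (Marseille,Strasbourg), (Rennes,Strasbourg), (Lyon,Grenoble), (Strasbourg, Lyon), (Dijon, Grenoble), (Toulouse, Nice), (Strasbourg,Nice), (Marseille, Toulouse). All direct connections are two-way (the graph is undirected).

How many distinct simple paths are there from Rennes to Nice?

7

Rennes–Lyon–Grenoble–Dijon–Strasbourg–Marseille–Toulouse–Nice
Rennes–Lyon–Grenoble–Dijon–Strasbourg–Nice
Rennes–Lyon–Strasbourg–Marseille–Toulouse–Nice
Rennes–Lyon–Strasbourg–Nice
Rennes–Nice
Rennes–Strasbourg–Marseille–Toulouse–Nice
Rennes–Strasbourg–Nice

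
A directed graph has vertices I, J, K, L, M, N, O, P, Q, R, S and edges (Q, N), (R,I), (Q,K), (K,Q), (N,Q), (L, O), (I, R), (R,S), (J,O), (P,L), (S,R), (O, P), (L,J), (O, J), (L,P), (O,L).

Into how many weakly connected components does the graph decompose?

4

From I: component {I, R, S}.
From J: component {J, L, O, P}.
From K: component {K, N, Q}.
From M: component {M}.
That's 4 components.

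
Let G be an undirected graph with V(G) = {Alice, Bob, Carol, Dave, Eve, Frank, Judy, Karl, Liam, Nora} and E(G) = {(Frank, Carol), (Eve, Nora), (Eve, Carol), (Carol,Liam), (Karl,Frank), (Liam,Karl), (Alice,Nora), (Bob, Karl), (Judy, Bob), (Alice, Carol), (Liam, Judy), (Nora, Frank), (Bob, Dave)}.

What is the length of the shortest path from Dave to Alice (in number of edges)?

Distance 0: Dave.
Distance 1: Bob.
Distance 2: Judy, Karl.
Distance 3: Frank, Liam.
Distance 4: Carol, Nora.
Distance 5: Alice, Eve — contains Alice.

5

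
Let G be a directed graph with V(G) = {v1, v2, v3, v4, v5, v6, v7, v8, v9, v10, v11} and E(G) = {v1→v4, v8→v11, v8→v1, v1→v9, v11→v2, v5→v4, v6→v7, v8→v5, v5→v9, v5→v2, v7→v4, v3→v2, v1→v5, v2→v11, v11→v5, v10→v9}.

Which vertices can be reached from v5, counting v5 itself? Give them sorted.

v2, v4, v5, v9, v11

Start at v5.
Its neighbours: v2, v4, v9.
Then their neighbours: v11.
Nothing further is reachable.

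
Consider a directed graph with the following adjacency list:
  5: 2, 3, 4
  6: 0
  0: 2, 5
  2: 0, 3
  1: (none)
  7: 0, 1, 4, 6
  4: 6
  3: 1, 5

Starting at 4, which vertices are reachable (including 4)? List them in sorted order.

0, 1, 2, 3, 4, 5, 6

Start at 4.
Its neighbours: 6.
Then their neighbours: 0.
Then next layer: 2, 5.
Then next layer: 3.
Then next layer: 1.
Nothing further is reachable.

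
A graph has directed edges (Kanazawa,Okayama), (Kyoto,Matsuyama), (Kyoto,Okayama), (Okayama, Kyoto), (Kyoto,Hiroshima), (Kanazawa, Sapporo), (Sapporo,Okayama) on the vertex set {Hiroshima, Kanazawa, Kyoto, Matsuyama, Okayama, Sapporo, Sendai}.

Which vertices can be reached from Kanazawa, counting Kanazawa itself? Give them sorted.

Start at Kanazawa.
Its neighbours: Okayama, Sapporo.
Then their neighbours: Kyoto.
Then next layer: Hiroshima, Matsuyama.
Nothing further is reachable.

Hiroshima, Kanazawa, Kyoto, Matsuyama, Okayama, Sapporo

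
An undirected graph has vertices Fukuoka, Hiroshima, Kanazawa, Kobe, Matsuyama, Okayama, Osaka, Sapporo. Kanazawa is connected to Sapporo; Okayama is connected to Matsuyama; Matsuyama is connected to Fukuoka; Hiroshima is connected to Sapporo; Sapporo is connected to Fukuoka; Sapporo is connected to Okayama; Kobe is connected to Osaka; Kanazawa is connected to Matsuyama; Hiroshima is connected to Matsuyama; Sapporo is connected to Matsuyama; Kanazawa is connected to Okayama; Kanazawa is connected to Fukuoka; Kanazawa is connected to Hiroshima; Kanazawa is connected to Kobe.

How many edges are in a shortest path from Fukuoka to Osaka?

Distance 0: Fukuoka.
Distance 1: Kanazawa, Matsuyama, Sapporo.
Distance 2: Hiroshima, Kobe, Okayama.
Distance 3: Osaka — contains Osaka.

3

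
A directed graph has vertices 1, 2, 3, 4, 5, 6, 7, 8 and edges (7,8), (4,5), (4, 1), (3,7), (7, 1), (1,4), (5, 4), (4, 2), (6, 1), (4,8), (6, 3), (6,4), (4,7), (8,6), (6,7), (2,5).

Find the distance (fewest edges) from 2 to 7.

3

Distance 0: 2.
Distance 1: 5.
Distance 2: 4.
Distance 3: 1, 7, 8 — contains 7.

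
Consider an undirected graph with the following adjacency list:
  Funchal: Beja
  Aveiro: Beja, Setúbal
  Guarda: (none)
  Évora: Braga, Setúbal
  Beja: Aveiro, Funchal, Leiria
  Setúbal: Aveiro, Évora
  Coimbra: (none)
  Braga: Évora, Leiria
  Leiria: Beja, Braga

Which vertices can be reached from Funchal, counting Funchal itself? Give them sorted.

Aveiro, Beja, Braga, Évora, Funchal, Leiria, Setúbal

Start at Funchal.
Its neighbours: Beja.
Then their neighbours: Aveiro, Leiria.
Then next layer: Braga, Setúbal.
Then next layer: Évora.
Nothing further is reachable.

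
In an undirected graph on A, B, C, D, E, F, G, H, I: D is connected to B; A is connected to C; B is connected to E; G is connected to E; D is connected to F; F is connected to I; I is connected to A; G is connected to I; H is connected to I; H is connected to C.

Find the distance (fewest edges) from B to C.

5

Distance 0: B.
Distance 1: D, E.
Distance 2: F, G.
Distance 3: I.
Distance 4: A, H.
Distance 5: C — contains C.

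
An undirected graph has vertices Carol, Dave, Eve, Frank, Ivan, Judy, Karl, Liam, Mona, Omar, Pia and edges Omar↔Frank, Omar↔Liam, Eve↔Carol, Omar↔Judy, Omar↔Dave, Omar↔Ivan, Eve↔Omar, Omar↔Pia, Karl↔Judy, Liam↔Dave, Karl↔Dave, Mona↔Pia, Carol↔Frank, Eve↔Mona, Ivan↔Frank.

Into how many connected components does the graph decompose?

From Carol: component {Carol, Dave, Eve, Frank, Ivan, Judy, Karl, Liam, Mona, Omar, Pia}.
That's 1 component.

1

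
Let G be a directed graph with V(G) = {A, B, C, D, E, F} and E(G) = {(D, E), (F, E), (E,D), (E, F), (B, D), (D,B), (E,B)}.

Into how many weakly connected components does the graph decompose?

From A: component {A}.
From B: component {B, D, E, F}.
From C: component {C}.
That's 3 components.

3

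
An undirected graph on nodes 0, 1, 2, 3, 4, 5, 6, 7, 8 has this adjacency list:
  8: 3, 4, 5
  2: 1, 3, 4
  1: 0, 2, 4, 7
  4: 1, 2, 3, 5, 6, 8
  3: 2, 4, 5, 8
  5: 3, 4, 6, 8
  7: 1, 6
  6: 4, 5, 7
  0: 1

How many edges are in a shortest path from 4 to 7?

2

Distance 0: 4.
Distance 1: 1, 2, 3, 5, 6, 8.
Distance 2: 0, 7 — contains 7.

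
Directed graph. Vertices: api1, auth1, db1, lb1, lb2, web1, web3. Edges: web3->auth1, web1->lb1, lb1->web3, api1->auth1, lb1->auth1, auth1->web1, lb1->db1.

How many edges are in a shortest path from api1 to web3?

Distance 0: api1.
Distance 1: auth1.
Distance 2: web1.
Distance 3: lb1.
Distance 4: db1, web3 — contains web3.

4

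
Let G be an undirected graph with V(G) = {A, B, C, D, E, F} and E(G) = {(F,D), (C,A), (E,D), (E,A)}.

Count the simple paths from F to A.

1

F–D–E–A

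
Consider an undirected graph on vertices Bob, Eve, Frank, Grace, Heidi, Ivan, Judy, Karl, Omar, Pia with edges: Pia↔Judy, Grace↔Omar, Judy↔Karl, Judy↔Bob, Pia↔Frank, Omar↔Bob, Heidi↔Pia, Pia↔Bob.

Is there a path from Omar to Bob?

Explore from Omar.
Distance 1: reach Bob, Grace.
Found Bob.

Yes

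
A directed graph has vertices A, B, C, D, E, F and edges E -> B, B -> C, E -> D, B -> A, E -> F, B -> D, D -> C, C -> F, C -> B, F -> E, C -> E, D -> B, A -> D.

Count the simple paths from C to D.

8

C→B→A→D
C→B→D
C→E→B→A→D
C→E→B→D
C→E→D
C→F→E→B→A→D
C→F→E→B→D
C→F→E→D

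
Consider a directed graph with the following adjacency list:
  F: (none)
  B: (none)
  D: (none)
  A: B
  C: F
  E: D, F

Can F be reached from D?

D has no outgoing edges, so nothing is reachable from it.

No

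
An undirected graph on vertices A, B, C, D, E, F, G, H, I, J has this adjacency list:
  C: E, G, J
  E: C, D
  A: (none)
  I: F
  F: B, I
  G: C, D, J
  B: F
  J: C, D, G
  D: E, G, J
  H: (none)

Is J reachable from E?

Explore from E.
Distance 1: reach C, D.
Distance 2: reach G, J.
Found J.

Yes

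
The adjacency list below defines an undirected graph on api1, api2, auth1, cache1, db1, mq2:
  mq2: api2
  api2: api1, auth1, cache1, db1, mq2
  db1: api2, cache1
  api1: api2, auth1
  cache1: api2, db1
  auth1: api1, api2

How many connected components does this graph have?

1

From api1: component {api1, api2, auth1, cache1, db1, mq2}.
That's 1 component.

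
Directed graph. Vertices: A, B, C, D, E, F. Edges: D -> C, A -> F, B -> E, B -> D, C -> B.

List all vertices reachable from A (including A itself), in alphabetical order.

Start at A.
Its neighbours: F.
Nothing further is reachable.

A, F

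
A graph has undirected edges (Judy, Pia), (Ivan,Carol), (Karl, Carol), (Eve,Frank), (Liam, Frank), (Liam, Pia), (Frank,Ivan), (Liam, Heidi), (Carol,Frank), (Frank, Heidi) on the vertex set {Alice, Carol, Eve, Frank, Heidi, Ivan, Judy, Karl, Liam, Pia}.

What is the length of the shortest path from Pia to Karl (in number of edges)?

4

Distance 0: Pia.
Distance 1: Judy, Liam.
Distance 2: Frank, Heidi.
Distance 3: Carol, Eve, Ivan.
Distance 4: Karl — contains Karl.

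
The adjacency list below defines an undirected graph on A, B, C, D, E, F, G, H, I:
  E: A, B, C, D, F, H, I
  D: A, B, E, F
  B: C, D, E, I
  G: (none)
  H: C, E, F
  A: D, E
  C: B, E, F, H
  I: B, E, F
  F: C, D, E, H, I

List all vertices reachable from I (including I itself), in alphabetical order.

A, B, C, D, E, F, H, I

Start at I.
Its neighbours: B, E, F.
Then their neighbours: A, C, D, H.
Nothing further is reachable.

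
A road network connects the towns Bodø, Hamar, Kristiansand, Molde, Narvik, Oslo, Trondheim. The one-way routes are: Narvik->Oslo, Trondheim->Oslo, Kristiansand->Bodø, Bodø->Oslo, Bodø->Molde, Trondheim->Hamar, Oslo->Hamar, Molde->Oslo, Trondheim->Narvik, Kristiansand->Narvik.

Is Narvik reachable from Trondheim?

Explore from Trondheim.
Distance 1: reach Hamar, Narvik, Oslo.
Found Narvik.

Yes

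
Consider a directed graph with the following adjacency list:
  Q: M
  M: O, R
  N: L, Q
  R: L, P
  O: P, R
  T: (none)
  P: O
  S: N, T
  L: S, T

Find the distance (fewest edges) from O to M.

Distance 0: O.
Distance 1: P, R.
Distance 2: L.
Distance 3: S, T.
Distance 4: N.
Distance 5: Q.
Distance 6: M — contains M.

6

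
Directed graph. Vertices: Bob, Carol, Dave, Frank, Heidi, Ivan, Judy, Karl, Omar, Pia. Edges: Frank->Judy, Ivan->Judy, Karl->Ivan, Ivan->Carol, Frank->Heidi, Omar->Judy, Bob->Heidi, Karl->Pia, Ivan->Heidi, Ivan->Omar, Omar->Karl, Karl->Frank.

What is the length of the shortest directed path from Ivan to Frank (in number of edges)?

Distance 0: Ivan.
Distance 1: Carol, Heidi, Judy, Omar.
Distance 2: Karl.
Distance 3: Frank, Pia — contains Frank.

3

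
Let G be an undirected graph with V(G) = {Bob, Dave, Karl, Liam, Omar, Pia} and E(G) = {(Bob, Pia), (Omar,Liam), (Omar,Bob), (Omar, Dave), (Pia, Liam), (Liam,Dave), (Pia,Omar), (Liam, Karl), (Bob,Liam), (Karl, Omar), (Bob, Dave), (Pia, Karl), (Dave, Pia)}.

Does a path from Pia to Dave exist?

Explore from Pia.
Distance 1: reach Bob, Dave, Karl, Liam, Omar.
Found Dave.

Yes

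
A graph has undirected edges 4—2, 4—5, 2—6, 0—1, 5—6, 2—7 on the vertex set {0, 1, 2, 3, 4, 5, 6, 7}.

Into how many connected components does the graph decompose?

From 0: component {0, 1}.
From 2: component {2, 4, 5, 6, 7}.
From 3: component {3}.
That's 3 components.

3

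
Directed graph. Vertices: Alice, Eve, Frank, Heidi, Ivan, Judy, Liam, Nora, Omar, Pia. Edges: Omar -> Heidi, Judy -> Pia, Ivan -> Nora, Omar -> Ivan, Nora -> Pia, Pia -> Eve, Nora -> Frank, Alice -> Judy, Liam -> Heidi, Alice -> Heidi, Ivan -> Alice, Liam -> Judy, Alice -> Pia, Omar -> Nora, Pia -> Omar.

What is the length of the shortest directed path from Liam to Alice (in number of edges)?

5

Distance 0: Liam.
Distance 1: Heidi, Judy.
Distance 2: Pia.
Distance 3: Eve, Omar.
Distance 4: Ivan, Nora.
Distance 5: Alice, Frank — contains Alice.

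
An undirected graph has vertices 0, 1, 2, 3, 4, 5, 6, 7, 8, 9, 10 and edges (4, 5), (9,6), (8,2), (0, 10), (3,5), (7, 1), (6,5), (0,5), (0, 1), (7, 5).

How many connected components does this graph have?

2

From 0: component {0, 1, 3, 4, 5, 6, 7, 9, 10}.
From 2: component {2, 8}.
That's 2 components.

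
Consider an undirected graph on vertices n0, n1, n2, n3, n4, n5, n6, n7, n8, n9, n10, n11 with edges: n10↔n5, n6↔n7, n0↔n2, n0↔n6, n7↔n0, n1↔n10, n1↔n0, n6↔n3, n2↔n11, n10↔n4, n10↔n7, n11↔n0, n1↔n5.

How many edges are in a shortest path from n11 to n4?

Distance 0: n11.
Distance 1: n0, n2.
Distance 2: n1, n6, n7.
Distance 3: n3, n5, n10.
Distance 4: n4 — contains n4.

4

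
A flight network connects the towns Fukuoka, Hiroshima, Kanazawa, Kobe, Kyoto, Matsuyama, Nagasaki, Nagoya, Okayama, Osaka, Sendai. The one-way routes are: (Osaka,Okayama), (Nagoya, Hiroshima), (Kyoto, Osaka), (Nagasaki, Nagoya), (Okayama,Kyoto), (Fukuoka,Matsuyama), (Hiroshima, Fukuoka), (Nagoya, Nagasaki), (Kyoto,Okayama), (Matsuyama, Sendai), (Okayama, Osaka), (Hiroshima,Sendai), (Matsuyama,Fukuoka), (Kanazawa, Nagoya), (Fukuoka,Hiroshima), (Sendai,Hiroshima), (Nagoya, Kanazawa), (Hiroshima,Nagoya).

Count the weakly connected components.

From Fukuoka: component {Fukuoka, Hiroshima, Kanazawa, Matsuyama, Nagasaki, Nagoya, Sendai}.
From Kobe: component {Kobe}.
From Kyoto: component {Kyoto, Okayama, Osaka}.
That's 3 components.

3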